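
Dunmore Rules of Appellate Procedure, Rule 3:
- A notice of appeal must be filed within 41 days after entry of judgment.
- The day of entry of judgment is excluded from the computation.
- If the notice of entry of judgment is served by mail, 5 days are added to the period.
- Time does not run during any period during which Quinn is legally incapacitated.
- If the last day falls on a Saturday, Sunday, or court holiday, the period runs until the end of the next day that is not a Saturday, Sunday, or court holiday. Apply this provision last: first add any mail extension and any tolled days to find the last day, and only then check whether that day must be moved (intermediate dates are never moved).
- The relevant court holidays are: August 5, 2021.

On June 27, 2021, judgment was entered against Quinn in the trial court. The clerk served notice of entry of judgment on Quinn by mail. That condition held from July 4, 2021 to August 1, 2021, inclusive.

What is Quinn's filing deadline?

September 10, 2021

41 days after June 27, 2021 is August 7, 2021.
Service was by mail, adding 5 days: August 7, 2021 + 5 days = August 12, 2021.
From July 4, 2021 through August 1, 2021 inclusive is 29 days; tolling adds 29 days: August 12, 2021 + 29 days = September 10, 2021.
September 10, 2021 is a Friday and not a court holiday, so no extension applies.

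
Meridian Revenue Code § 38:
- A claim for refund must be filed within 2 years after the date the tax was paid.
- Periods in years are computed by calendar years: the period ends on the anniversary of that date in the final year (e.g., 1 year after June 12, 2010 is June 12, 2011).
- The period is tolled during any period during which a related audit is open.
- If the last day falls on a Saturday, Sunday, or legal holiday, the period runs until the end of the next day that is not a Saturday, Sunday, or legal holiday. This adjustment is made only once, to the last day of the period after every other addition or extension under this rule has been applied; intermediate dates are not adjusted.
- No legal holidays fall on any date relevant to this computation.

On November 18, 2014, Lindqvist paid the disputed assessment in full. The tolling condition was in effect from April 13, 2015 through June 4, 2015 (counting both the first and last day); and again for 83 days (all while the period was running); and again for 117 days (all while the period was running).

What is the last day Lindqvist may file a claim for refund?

2 years after November 18, 2014 is November 18, 2016.
From April 13, 2015 through June 4, 2015 inclusive is 53 days; tolling adds 53 days: November 18, 2016 + 53 days = January 10, 2017.
Tolling adds 83 days: January 10, 2017 + 83 days = April 3, 2017.
Tolling adds 117 days: April 3, 2017 + 117 days = July 29, 2017.
July 29, 2017 is Saturday; July 30, 2017 is Sunday. The next qualifying day is July 31, 2017.

July 31, 2017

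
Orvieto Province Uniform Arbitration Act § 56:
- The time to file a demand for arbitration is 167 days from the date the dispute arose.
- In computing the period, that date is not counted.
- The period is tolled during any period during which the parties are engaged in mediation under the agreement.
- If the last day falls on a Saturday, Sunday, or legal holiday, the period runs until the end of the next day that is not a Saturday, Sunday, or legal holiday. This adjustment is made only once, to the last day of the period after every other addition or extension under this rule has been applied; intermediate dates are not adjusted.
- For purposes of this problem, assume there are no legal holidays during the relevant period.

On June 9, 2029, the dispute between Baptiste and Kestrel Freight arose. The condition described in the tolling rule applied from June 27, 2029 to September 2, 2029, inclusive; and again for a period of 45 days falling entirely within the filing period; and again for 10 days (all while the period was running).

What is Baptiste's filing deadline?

March 26, 2030

167 days after June 9, 2029 is November 23, 2029.
From June 27, 2029 through September 2, 2029 inclusive is 68 days; tolling adds 68 days: November 23, 2029 + 68 days = January 30, 2030.
Tolling adds 45 days: January 30, 2030 + 45 days = March 16, 2030.
Tolling adds 10 days: March 16, 2030 + 10 days = March 26, 2030.
March 26, 2030 is a Tuesday and not a legal holiday, so no extension applies.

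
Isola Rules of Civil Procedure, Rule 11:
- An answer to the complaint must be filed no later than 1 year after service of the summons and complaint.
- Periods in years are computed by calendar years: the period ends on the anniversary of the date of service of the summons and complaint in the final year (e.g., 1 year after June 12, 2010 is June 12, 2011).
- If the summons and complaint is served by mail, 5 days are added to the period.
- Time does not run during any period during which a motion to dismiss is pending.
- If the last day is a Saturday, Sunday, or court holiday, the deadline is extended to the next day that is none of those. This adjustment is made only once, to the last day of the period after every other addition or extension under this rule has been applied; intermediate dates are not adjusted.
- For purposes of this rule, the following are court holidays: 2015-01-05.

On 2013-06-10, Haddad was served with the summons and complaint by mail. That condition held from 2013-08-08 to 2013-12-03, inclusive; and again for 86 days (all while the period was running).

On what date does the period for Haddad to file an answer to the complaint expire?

1 year after 2013-06-10 is June 10, 2014.
Service was by mail, adding 5 days: June 10, 2014 + 5 days = June 15, 2014.
From August 8, 2013 through December 3, 2013 inclusive is 118 days; tolling adds 118 days: June 15, 2014 + 118 days = October 11, 2014.
Tolling adds 86 days: October 11, 2014 + 86 days = January 5, 2015.
January 5, 2015 is a listed holiday. The next qualifying day is January 6, 2015.

January 6, 2015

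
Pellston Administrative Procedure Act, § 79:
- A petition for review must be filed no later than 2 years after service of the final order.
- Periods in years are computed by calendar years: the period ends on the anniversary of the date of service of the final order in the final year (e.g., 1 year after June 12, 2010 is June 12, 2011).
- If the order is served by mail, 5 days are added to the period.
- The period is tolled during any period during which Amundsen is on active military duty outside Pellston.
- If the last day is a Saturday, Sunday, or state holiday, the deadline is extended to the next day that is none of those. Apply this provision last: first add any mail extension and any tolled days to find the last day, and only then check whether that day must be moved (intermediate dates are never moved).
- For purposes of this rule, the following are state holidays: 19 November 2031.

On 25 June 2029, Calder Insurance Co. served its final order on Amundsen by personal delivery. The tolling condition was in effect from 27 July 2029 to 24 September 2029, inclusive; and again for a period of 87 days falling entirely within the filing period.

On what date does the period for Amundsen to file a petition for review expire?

2 years after 25 June 2029 is June 25, 2031.
Service was not by mail, so no mail extension applies.
From July 27, 2029 through September 24, 2029 inclusive is 60 days; tolling adds 60 days: June 25, 2031 + 60 days = August 24, 2031.
Tolling adds 87 days: August 24, 2031 + 87 days = November 19, 2031.
November 19, 2031 is a listed holiday. The next qualifying day is November 20, 2031.

November 20, 2031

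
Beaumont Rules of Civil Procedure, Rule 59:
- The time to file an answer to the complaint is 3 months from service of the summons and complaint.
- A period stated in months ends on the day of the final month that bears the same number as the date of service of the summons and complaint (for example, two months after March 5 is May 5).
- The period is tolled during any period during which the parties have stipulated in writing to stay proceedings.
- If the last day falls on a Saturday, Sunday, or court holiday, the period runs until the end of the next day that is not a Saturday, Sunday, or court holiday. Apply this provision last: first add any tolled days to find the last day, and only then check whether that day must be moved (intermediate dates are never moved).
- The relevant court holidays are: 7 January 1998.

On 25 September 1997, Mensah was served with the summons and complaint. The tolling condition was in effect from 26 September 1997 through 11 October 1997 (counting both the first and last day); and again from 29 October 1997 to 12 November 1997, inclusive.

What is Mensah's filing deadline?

January 26, 1998

3 months after 25 September 1997 is December 25, 1997.
From September 26, 1997 through October 11, 1997 inclusive is 16 days; tolling adds 16 days: December 25, 1997 + 16 days = January 10, 1998.
From October 29, 1997 through November 12, 1997 inclusive is 15 days; tolling adds 15 days: January 10, 1998 + 15 days = January 25, 1998.
January 25, 1998 is Sunday. The next qualifying day is January 26, 1998.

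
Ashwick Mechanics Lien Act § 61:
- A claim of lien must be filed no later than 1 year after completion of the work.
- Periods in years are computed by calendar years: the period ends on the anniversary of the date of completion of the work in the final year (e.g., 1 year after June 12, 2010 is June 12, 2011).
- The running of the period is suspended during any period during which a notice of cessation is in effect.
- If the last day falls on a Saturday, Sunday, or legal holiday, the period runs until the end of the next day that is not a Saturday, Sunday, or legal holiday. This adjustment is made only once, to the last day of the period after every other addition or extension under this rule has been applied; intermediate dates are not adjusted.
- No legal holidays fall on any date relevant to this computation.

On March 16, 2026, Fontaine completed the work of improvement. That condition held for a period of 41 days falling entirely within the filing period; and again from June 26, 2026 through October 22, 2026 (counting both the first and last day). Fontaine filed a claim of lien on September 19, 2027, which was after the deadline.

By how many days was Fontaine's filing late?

27 days

1 year after March 16, 2026 is March 16, 2027.
Tolling adds 41 days: March 16, 2027 + 41 days = April 26, 2027.
From June 26, 2026 through October 22, 2026 inclusive is 119 days; tolling adds 119 days: April 26, 2027 + 119 days = August 23, 2027.
August 23, 2027 is a Monday and not a legal holiday, so no extension applies.
The deadline is August 23, 2027; from August 23, 2027 to September 19, 2027 is 27 days.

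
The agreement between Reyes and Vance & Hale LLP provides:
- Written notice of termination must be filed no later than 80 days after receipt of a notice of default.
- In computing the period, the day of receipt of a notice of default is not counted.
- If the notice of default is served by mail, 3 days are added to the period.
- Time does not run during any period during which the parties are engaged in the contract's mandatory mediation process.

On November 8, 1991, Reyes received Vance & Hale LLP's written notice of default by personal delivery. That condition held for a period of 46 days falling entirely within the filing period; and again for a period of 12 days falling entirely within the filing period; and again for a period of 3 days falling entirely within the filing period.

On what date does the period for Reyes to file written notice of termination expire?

80 days after November 8, 1991 is January 27, 1992.
Service was not by mail, so no mail extension applies.
Tolling adds 46 days: January 27, 1992 + 46 days = March 13, 1992.
Tolling adds 12 days: March 13, 1992 + 12 days = March 25, 1992.
Tolling adds 3 days: March 25, 1992 + 3 days = March 28, 1992.

March 28, 1992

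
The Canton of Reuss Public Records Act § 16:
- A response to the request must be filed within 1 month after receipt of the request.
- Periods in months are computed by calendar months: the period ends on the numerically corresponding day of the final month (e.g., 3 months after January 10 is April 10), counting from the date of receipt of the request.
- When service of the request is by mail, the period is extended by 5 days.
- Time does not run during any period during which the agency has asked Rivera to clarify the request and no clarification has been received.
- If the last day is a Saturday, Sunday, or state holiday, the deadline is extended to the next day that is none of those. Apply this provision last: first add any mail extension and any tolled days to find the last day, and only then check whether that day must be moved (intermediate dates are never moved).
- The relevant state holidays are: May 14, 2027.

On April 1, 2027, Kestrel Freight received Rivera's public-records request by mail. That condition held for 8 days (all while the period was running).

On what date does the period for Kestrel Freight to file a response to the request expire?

May 17, 2027

1 month after April 1, 2027 is May 1, 2027.
Service was by mail, adding 5 days: May 1, 2027 + 5 days = May 6, 2027.
Tolling adds 8 days: May 6, 2027 + 8 days = May 14, 2027.
May 14, 2027 is a listed holiday; May 15, 2027 is Saturday; May 16, 2027 is Sunday. The next qualifying day is May 17, 2027.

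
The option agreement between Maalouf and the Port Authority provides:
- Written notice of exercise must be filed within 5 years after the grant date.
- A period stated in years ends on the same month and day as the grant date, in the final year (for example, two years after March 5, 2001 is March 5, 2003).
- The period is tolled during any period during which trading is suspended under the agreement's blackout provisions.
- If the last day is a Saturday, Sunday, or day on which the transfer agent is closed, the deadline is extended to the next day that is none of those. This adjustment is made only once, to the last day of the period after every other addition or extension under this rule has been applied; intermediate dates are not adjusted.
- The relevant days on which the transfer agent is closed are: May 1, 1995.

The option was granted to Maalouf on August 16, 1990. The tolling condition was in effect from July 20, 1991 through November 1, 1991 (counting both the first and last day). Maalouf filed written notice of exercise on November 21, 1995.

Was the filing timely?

Yes

5 years after August 16, 1990 is August 16, 1995.
From July 20, 1991 through November 1, 1991 inclusive is 105 days; tolling adds 105 days: August 16, 1995 + 105 days = November 29, 1995.
November 29, 1995 is a Wednesday and not a day on which the transfer agent is closed, so no extension applies.
The deadline is November 29, 1995; the filing on November 21, 1995 is on or before that date.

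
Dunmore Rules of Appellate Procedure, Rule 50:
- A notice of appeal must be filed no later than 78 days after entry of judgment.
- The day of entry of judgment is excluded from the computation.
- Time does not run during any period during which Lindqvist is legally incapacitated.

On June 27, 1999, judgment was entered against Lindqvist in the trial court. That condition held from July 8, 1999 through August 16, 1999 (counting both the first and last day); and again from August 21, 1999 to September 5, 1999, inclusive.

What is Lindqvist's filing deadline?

November 8, 1999

78 days after June 27, 1999 is September 13, 1999.
From July 8, 1999 through August 16, 1999 inclusive is 40 days; tolling adds 40 days: September 13, 1999 + 40 days = October 23, 1999.
From August 21, 1999 through September 5, 1999 inclusive is 16 days; tolling adds 16 days: October 23, 1999 + 16 days = November 8, 1999.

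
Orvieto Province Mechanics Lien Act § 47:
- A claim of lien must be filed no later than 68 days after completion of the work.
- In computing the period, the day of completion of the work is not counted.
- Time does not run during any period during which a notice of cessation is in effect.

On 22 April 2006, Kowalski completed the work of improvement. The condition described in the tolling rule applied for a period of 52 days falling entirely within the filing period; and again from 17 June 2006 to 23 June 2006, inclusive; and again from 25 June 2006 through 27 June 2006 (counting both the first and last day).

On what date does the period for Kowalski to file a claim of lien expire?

68 days after 22 April 2006 is June 29, 2006.
Tolling adds 52 days: June 29, 2006 + 52 days = August 20, 2006.
From June 17, 2006 through June 23, 2006 inclusive is 7 days; tolling adds 7 days: August 20, 2006 + 7 days = August 27, 2006.
From June 25, 2006 through June 27, 2006 inclusive is 3 days; tolling adds 3 days: August 27, 2006 + 3 days = August 30, 2006.

August 30, 2006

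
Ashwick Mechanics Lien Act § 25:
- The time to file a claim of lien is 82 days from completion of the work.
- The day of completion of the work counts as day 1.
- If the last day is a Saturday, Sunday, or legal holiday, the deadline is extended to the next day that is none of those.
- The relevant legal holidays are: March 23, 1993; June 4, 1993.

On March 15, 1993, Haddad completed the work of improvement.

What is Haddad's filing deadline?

June 7, 1993

Counting March 15, 1993 as day 1, day 82 is June 4, 1993.
June 4, 1993 is a listed holiday; June 5, 1993 is Saturday; June 6, 1993 is Sunday. The next qualifying day is June 7, 1993.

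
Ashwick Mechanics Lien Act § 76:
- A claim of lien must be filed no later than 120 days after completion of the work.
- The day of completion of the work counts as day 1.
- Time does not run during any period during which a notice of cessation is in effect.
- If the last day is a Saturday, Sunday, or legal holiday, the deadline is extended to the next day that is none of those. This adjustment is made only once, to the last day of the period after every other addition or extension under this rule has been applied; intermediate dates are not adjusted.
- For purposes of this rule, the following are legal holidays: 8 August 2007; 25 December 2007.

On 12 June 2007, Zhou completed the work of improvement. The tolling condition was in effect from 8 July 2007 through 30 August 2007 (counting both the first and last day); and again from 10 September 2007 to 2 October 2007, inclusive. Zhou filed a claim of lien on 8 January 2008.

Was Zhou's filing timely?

Counting 12 June 2007 as day 1, day 120 is October 9, 2007.
From July 8, 2007 through August 30, 2007 inclusive is 54 days; tolling adds 54 days: October 9, 2007 + 54 days = December 2, 2007.
From September 10, 2007 through October 2, 2007 inclusive is 23 days; tolling adds 23 days: December 2, 2007 + 23 days = December 25, 2007.
December 25, 2007 is a listed holiday. The next qualifying day is December 26, 2007.
The deadline is December 26, 2007; the filing on January 8, 2008 is after that date.

No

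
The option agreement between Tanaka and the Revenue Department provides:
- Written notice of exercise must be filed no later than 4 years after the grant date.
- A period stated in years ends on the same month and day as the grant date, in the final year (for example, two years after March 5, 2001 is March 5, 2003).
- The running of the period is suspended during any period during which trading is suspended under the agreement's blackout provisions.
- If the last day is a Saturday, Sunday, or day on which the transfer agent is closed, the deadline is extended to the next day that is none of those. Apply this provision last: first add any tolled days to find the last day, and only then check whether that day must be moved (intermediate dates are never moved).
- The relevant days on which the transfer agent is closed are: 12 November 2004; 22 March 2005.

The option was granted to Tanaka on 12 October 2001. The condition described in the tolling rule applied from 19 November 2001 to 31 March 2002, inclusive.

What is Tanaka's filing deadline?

February 22, 2006

4 years after 12 October 2001 is October 12, 2005.
From November 19, 2001 through March 31, 2002 inclusive is 133 days; tolling adds 133 days: October 12, 2005 + 133 days = February 22, 2006.
February 22, 2006 is a Wednesday and not a day on which the transfer agent is closed, so no extension applies.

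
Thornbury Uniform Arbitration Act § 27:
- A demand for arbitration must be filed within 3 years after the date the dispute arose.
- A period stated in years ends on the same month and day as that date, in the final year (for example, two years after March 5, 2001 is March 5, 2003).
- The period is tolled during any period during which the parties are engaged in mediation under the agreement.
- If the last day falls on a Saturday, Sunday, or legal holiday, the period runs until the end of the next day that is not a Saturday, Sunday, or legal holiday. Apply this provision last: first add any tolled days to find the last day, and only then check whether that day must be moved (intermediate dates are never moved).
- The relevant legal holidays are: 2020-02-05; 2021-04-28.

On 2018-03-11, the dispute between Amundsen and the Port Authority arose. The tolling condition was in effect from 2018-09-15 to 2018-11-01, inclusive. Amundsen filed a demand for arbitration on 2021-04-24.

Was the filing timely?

Yes

3 years after 2018-03-11 is March 11, 2021.
From September 15, 2018 through November 1, 2018 inclusive is 48 days; tolling adds 48 days: March 11, 2021 + 48 days = April 28, 2021.
April 28, 2021 is a listed holiday. The next qualifying day is April 29, 2021.
The deadline is April 29, 2021; the filing on April 24, 2021 is on or before that date.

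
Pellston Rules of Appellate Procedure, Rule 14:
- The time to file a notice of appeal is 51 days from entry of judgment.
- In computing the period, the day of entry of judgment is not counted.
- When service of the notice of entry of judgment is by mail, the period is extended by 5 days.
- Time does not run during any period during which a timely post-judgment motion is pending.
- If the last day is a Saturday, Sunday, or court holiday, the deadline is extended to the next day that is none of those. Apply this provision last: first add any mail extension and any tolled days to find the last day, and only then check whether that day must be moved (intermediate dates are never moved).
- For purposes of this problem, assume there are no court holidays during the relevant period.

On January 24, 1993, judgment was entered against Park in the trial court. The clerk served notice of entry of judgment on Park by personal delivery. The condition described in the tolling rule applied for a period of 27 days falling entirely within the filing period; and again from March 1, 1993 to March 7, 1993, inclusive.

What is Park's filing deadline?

April 19, 1993

51 days after January 24, 1993 is March 16, 1993.
Service was not by mail, so no mail extension applies.
Tolling adds 27 days: March 16, 1993 + 27 days = April 12, 1993.
From March 1, 1993 through March 7, 1993 inclusive is 7 days; tolling adds 7 days: April 12, 1993 + 7 days = April 19, 1993.
April 19, 1993 is a Monday and not a court holiday, so no extension applies.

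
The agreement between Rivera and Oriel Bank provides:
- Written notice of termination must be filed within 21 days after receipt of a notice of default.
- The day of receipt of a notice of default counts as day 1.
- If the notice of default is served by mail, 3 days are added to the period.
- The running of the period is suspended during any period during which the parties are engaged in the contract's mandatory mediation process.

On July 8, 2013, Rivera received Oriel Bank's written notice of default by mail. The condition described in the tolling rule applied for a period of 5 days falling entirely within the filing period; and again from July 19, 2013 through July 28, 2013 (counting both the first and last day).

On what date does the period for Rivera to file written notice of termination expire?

August 15, 2013

Counting July 8, 2013 as day 1, day 21 is July 28, 2013.
Service was by mail, adding 3 days: July 28, 2013 + 3 days = July 31, 2013.
Tolling adds 5 days: July 31, 2013 + 5 days = August 5, 2013.
From July 19, 2013 through July 28, 2013 inclusive is 10 days; tolling adds 10 days: August 5, 2013 + 10 days = August 15, 2013.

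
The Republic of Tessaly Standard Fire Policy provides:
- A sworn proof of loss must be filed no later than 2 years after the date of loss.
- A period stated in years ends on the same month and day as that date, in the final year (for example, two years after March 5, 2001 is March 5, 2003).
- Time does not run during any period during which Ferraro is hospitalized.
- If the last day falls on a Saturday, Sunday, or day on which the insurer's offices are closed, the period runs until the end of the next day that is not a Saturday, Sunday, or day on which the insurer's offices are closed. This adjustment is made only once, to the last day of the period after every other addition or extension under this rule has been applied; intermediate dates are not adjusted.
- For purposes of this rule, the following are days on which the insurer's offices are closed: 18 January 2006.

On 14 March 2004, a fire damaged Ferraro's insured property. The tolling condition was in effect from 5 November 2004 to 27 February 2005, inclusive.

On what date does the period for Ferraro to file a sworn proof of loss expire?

July 7, 2006

2 years after 14 March 2004 is March 14, 2006.
From November 5, 2004 through February 27, 2005 inclusive is 115 days; tolling adds 115 days: March 14, 2006 + 115 days = July 7, 2006.
July 7, 2006 is a Friday and not a day on which the insurer's offices are closed, so no extension applies.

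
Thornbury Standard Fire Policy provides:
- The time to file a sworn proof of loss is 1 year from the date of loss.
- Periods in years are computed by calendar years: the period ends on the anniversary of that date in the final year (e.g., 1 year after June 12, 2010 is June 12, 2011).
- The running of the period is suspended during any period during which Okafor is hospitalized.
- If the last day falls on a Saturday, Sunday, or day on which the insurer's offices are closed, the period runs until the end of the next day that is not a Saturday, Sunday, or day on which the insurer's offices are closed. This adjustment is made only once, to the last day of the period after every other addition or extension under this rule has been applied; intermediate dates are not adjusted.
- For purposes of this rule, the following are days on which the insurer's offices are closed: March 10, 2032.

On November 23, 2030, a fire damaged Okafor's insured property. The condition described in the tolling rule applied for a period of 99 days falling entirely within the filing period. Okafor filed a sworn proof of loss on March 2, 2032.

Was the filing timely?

1 year after November 23, 2030 is November 23, 2031.
Tolling adds 99 days: November 23, 2031 + 99 days = March 1, 2032.
March 1, 2032 is a Monday and not a day on which the insurer's offices are closed, so no extension applies.
The deadline is March 1, 2032; the filing on March 2, 2032 is after that date.

No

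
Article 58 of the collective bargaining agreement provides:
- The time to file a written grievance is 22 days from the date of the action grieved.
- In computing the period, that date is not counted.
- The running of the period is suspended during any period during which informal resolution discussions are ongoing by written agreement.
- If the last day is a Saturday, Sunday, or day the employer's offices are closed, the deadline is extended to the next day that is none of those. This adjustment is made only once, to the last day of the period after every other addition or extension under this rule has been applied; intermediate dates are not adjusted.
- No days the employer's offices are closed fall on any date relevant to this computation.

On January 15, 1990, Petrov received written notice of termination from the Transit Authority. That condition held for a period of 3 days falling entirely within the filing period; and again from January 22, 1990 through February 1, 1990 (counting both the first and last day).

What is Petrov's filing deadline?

22 days after January 15, 1990 is February 6, 1990.
Tolling adds 3 days: February 6, 1990 + 3 days = February 9, 1990.
From January 22, 1990 through February 1, 1990 inclusive is 11 days; tolling adds 11 days: February 9, 1990 + 11 days = February 20, 1990.
February 20, 1990 is a Tuesday and not a day the employer's offices are closed, so no extension applies.

February 20, 1990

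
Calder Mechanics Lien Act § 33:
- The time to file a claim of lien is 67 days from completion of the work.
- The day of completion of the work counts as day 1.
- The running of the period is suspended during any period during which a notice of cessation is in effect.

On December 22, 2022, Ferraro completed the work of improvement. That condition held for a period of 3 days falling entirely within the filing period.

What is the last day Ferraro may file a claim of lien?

March 1, 2023

Counting December 22, 2022 as day 1, day 67 is February 26, 2023.
Tolling adds 3 days: February 26, 2023 + 3 days = March 1, 2023.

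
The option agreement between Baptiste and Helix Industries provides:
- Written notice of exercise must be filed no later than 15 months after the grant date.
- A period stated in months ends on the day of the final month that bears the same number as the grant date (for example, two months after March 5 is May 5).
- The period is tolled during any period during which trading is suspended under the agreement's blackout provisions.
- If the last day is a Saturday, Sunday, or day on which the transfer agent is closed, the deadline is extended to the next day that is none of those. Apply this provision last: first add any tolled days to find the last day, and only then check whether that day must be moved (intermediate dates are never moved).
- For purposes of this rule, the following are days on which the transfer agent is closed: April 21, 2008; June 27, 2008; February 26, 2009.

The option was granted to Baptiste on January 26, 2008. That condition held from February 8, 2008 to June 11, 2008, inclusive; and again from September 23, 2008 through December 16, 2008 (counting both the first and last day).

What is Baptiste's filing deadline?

15 months after January 26, 2008 is April 26, 2009.
From February 8, 2008 through June 11, 2008 inclusive is 125 days; tolling adds 125 days: April 26, 2009 + 125 days = August 29, 2009.
From September 23, 2008 through December 16, 2008 inclusive is 85 days; tolling adds 85 days: August 29, 2009 + 85 days = November 22, 2009.
November 22, 2009 is Sunday. The next qualifying day is November 23, 2009.

November 23, 2009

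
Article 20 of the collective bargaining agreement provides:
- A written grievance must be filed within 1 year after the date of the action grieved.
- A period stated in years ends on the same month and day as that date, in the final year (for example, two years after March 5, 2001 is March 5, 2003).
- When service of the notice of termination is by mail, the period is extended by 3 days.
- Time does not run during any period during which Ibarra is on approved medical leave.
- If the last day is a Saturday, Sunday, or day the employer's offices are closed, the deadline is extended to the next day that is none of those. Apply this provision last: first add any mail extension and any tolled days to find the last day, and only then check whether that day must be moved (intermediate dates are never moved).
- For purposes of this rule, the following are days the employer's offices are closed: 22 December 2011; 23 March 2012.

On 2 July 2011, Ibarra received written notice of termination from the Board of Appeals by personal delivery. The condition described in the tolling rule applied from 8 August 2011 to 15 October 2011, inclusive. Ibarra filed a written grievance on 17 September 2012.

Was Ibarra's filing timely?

1 year after 2 July 2011 is July 2, 2012.
Service was not by mail, so no mail extension applies.
From August 8, 2011 through October 15, 2011 inclusive is 69 days; tolling adds 69 days: July 2, 2012 + 69 days = September 9, 2012.
September 9, 2012 is Sunday. The next qualifying day is September 10, 2012.
The deadline is September 10, 2012; the filing on September 17, 2012 is after that date.

No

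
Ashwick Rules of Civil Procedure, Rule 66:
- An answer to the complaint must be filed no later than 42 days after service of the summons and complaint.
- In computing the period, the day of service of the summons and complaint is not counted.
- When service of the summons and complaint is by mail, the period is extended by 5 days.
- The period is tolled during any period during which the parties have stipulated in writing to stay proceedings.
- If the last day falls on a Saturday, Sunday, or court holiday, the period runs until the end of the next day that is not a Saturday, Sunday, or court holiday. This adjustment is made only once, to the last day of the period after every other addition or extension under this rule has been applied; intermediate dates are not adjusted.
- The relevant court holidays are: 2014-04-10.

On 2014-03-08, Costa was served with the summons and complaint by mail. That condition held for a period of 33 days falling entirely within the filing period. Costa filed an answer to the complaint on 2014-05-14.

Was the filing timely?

Yes

42 days after 2014-03-08 is April 19, 2014.
Service was by mail, adding 5 days: April 19, 2014 + 5 days = April 24, 2014.
Tolling adds 33 days: April 24, 2014 + 33 days = May 27, 2014.
May 27, 2014 is a Tuesday and not a court holiday, so no extension applies.
The deadline is May 27, 2014; the filing on May 14, 2014 is on or before that date.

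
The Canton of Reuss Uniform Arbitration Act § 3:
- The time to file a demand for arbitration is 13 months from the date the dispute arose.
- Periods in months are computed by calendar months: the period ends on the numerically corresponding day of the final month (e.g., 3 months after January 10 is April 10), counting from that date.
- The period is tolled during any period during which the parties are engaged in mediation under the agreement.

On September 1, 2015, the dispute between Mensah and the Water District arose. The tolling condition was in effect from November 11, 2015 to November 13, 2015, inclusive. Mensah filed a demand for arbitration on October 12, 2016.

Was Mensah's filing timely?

13 months after September 1, 2015 is October 1, 2016.
From November 11, 2015 through November 13, 2015 inclusive is 3 days; tolling adds 3 days: October 1, 2016 + 3 days = October 4, 2016.
The deadline is October 4, 2016; the filing on October 12, 2016 is after that date.

No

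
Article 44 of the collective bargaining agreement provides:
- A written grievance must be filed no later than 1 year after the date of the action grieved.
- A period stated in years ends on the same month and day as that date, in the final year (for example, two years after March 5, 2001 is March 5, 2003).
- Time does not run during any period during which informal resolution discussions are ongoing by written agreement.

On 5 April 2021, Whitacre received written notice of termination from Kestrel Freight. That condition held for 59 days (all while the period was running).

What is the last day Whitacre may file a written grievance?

1 year after 5 April 2021 is April 5, 2022.
Tolling adds 59 days: April 5, 2022 + 59 days = June 3, 2022.

June 3, 2022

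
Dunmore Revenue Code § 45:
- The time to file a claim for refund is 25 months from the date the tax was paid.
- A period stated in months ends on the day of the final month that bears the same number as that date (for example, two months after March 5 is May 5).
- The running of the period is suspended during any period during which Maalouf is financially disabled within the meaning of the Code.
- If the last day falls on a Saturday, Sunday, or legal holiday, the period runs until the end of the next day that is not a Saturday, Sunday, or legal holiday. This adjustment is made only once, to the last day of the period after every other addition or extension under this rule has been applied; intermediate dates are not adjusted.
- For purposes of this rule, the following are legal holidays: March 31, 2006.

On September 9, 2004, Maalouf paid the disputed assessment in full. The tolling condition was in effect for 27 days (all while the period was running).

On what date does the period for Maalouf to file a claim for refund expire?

November 6, 2006

25 months after September 9, 2004 is October 9, 2006.
Tolling adds 27 days: October 9, 2006 + 27 days = November 5, 2006.
November 5, 2006 is Sunday. The next qualifying day is November 6, 2006.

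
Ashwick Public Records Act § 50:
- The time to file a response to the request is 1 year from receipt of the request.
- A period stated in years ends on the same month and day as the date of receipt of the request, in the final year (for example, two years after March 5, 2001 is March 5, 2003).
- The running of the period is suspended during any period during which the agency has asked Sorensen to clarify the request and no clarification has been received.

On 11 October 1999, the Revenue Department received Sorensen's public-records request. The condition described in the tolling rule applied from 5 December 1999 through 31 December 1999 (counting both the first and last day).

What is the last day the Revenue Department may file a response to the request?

1 year after 11 October 1999 is October 11, 2000.
From December 5, 1999 through December 31, 1999 inclusive is 27 days; tolling adds 27 days: October 11, 2000 + 27 days = November 7, 2000.

November 7, 2000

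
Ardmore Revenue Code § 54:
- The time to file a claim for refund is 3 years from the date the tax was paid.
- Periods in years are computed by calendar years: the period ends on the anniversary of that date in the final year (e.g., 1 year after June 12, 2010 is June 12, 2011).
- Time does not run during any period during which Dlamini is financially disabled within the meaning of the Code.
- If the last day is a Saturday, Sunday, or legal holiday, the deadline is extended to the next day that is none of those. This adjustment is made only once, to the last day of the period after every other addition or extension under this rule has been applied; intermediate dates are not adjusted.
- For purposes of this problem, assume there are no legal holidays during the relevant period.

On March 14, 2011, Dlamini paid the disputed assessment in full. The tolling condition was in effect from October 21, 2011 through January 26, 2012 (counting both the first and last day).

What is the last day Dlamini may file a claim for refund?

June 20, 2014

3 years after March 14, 2011 is March 14, 2014.
From October 21, 2011 through January 26, 2012 inclusive is 98 days; tolling adds 98 days: March 14, 2014 + 98 days = June 20, 2014.
June 20, 2014 is a Friday and not a legal holiday, so no extension applies.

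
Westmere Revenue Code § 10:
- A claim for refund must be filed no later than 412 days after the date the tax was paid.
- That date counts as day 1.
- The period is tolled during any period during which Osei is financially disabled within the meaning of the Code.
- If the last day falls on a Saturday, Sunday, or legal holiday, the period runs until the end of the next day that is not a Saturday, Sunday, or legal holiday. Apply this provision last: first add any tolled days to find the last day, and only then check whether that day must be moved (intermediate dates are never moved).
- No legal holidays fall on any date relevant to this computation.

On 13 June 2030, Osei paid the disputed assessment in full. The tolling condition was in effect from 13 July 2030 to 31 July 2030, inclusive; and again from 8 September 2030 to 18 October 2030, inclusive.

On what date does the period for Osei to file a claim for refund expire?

Counting 13 June 2030 as day 1, day 412 is July 29, 2031.
From July 13, 2030 through July 31, 2030 inclusive is 19 days; tolling adds 19 days: July 29, 2031 + 19 days = August 17, 2031.
From September 8, 2030 through October 18, 2030 inclusive is 41 days; tolling adds 41 days: August 17, 2031 + 41 days = September 27, 2031.
September 27, 2031 is Saturday; September 28, 2031 is Sunday. The next qualifying day is September 29, 2031.

September 29, 2031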